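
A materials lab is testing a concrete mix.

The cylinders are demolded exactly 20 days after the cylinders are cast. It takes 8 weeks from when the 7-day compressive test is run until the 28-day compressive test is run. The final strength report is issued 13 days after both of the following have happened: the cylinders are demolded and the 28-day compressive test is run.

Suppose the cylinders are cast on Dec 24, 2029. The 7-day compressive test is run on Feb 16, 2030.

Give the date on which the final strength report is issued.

The cylinders are cast: Dec 24, 2029.
The cylinders are demolded: Dec 24, 2029 + 20 days = Jan 13, 2030.
The 7-day compressive test is run: Feb 16, 2030.
The 28-day compressive test is run: Feb 16, 2030 + 8 weeks = Apr 13, 2030.
Both prerequisites met — the cylinders are demolded (Jan 13, 2030), the 28-day compressive test is run (Apr 13, 2030); the later is Apr 13, 2030.
The final strength report is issued: Apr 13, 2030 + 13 days = Apr 26, 2030.

Apr 26, 2030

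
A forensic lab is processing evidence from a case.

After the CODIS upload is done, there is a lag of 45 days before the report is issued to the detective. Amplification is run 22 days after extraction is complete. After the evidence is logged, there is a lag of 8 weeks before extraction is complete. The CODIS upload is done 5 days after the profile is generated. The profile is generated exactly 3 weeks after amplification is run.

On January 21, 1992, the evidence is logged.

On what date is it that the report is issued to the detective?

June 18, 1992

The evidence is logged: Jan 21, 1992.
Extraction is complete: Jan 21, 1992 + 8 weeks = Mar 17, 1992.
Amplification is run: Mar 17, 1992 + 22 days = Apr 8, 1992.
The profile is generated: Apr 8, 1992 + 3 weeks = Apr 29, 1992.
The CODIS upload is done: Apr 29, 1992 + 5 days = May 4, 1992.
The report is issued to the detective: May 4, 1992 + 45 days = Jun 18, 1992.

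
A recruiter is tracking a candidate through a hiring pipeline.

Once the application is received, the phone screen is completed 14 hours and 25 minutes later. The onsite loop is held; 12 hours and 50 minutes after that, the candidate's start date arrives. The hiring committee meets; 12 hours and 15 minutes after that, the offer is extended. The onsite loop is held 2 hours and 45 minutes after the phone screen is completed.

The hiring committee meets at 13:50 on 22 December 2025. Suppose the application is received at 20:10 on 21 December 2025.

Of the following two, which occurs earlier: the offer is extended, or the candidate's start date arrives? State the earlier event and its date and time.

The offer is extended — 02:05 on 23 December 2025

The hiring committee meets: 13:50 Dec 22, 2025.
The offer is extended: 13:50 Dec 22, 2025 + 12h15m = 02:05 Dec 23, 2025.
The application is received: 20:10 Dec 21, 2025.
The phone screen is completed: 20:10 Dec 21, 2025 + 14h25m = 10:35 Dec 22, 2025.
The onsite loop is held: 10:35 Dec 22, 2025 + 2h45m = 13:20 Dec 22, 2025.
The candidate's start date arrives: 13:20 Dec 22, 2025 + 12h50m = 02:10 Dec 23, 2025.
Comparing: the offer is extended at 02:05 Dec 23, 2025 vs the candidate's start date arrives at 02:10 Dec 23, 2025. Earlier: the offer is extended.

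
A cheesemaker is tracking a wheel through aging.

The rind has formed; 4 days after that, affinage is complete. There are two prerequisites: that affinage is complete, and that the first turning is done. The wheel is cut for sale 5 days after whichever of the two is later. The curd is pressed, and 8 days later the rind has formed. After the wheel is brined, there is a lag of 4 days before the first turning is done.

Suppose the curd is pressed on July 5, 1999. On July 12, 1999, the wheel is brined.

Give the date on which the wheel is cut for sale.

The curd is pressed: Jul 5, 1999.
The rind has formed: Jul 5, 1999 + 8 days = Jul 13, 1999.
Affinage is complete: Jul 13, 1999 + 4 days = Jul 17, 1999.
The wheel is brined: Jul 12, 1999.
The first turning is done: Jul 12, 1999 + 4 days = Jul 16, 1999.
Both prerequisites met — affinage is complete (Jul 17, 1999), the first turning is done (Jul 16, 1999); the later is Jul 17, 1999.
The wheel is cut for sale: Jul 17, 1999 + 5 days = Jul 22, 1999.

July 22, 1999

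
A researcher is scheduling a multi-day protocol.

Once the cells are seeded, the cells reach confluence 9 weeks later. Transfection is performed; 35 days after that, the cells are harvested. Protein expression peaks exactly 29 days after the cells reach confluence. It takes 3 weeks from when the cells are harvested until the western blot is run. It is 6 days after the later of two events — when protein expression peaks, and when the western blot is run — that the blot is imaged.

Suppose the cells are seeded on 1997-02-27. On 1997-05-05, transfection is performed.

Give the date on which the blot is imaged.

1997-07-06

The cells are seeded: Feb 27, 1997.
The cells reach confluence: Feb 27, 1997 + 9 weeks = May 1, 1997.
Protein expression peaks: May 1, 1997 + 29 days = May 30, 1997.
Transfection is performed: May 5, 1997.
The cells are harvested: May 5, 1997 + 35 days = Jun 9, 1997.
The western blot is run: Jun 9, 1997 + 3 weeks = Jun 30, 1997.
Both prerequisites met — protein expression peaks (May 30, 1997), the western blot is run (Jun 30, 1997); the later is Jun 30, 1997.
The blot is imaged: Jun 30, 1997 + 6 days = Jul 6, 1997.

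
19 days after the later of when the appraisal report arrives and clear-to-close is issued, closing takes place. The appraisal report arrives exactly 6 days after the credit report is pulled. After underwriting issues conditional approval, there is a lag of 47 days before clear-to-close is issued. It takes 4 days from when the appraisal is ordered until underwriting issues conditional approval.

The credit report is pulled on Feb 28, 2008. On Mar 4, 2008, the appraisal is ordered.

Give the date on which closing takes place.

May 13, 2008

The credit report is pulled: Feb 28, 2008.
The appraisal report arrives: Feb 28, 2008 + 6 days = Mar 5, 2008.
The appraisal is ordered: Mar 4, 2008.
Underwriting issues conditional approval: Mar 4, 2008 + 4 days = Mar 8, 2008.
Clear-to-close is issued: Mar 8, 2008 + 47 days = Apr 24, 2008.
Both prerequisites met — the appraisal report arrives (Mar 5, 2008), clear-to-close is issued (Apr 24, 2008); the later is Apr 24, 2008.
Closing takes place: Apr 24, 2008 + 19 days = May 13, 2008.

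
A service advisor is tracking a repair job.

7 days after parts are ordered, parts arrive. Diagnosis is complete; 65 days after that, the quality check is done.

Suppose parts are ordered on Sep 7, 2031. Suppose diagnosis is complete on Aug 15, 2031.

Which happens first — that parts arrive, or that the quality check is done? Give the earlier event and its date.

Parts arrive — Sep 14, 2031

Parts are ordered: Sep 7, 2031.
Parts arrive: Sep 7, 2031 + 7 days = Sep 14, 2031.
Diagnosis is complete: Aug 15, 2031.
The quality check is done: Aug 15, 2031 + 65 days = Oct 19, 2031.
Comparing: parts arrive on Sep 14, 2031 vs the quality check is done on Oct 19, 2031. Earlier: parts arrive.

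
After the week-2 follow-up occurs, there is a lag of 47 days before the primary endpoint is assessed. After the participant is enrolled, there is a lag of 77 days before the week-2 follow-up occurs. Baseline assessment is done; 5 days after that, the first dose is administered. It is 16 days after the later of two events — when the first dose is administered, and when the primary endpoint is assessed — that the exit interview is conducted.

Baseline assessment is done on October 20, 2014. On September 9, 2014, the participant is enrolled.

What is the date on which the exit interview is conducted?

Baseline assessment is done: Oct 20, 2014.
The first dose is administered: Oct 20, 2014 + 5 days = Oct 25, 2014.
The participant is enrolled: Sep 9, 2014.
The week-2 follow-up occurs: Sep 9, 2014 + 77 days = Nov 25, 2014.
The primary endpoint is assessed: Nov 25, 2014 + 47 days = Jan 11, 2015.
Both prerequisites met — the first dose is administered (Oct 25, 2014), the primary endpoint is assessed (Jan 11, 2015); the later is Jan 11, 2015.
The exit interview is conducted: Jan 11, 2015 + 16 days = Jan 27, 2015.

January 27, 2015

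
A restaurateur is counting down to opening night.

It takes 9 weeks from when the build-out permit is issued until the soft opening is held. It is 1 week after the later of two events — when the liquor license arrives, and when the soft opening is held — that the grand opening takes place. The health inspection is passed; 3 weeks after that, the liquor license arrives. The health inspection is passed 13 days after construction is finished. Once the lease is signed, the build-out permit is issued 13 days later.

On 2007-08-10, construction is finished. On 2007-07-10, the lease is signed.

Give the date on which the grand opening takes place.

2007-10-01

Construction is finished: Aug 10, 2007.
The health inspection is passed: Aug 10, 2007 + 13 days = Aug 23, 2007.
The liquor license arrives: Aug 23, 2007 + 3 weeks = Sep 13, 2007.
The lease is signed: Jul 10, 2007.
The build-out permit is issued: Jul 10, 2007 + 13 days = Jul 23, 2007.
The soft opening is held: Jul 23, 2007 + 9 weeks = Sep 24, 2007.
Both prerequisites met — the liquor license arrives (Sep 13, 2007), the soft opening is held (Sep 24, 2007); the later is Sep 24, 2007.
The grand opening takes place: Sep 24, 2007 + 1 week = Oct 1, 2007.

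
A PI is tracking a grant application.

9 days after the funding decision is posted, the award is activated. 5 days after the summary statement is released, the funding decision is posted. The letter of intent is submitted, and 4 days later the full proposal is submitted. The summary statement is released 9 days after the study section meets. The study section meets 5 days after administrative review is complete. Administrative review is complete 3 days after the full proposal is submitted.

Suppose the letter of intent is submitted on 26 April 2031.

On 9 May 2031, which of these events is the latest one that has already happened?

The letter of intent is submitted: Apr 26, 2031.
The full proposal is submitted: Apr 26, 2031 + 4 days = Apr 30, 2031.
Administrative review is complete: Apr 30, 2031 + 3 days = May 3, 2031.
The study section meets: May 3, 2031 + 5 days = May 8, 2031.
The summary statement is released: May 8, 2031 + 9 days = May 17, 2031.
The funding decision is posted: May 17, 2031 + 5 days = May 22, 2031.
The award is activated: May 22, 2031 + 9 days = May 31, 2031.
May 9, 2031 falls between when the study section meets (May 8, 2031) and when the summary statement is released (May 17, 2031).

The study section meets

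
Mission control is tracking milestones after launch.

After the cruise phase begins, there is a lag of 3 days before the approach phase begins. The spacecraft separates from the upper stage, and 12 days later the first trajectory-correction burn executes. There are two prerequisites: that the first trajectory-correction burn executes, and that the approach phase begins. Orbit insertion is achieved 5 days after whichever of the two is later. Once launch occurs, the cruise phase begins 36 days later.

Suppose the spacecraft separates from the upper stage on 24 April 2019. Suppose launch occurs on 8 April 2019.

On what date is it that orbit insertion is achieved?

The spacecraft separates from the upper stage: Apr 24, 2019.
The first trajectory-correction burn executes: Apr 24, 2019 + 12 days = May 6, 2019.
Launch occurs: Apr 8, 2019.
The cruise phase begins: Apr 8, 2019 + 36 days = May 14, 2019.
The approach phase begins: May 14, 2019 + 3 days = May 17, 2019.
Both prerequisites met — the first trajectory-correction burn executes (May 6, 2019), the approach phase begins (May 17, 2019); the later is May 17, 2019.
Orbit insertion is achieved: May 17, 2019 + 5 days = May 22, 2019.

22 May 2019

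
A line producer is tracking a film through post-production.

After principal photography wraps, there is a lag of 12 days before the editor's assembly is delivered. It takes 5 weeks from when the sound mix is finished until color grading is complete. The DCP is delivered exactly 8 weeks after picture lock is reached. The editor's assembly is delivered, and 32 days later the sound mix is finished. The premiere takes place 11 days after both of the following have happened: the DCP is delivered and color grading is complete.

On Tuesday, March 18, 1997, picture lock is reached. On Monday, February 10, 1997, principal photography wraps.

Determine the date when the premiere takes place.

Picture lock is reached: Mar 18, 1997.
The DCP is delivered: Mar 18, 1997 + 8 weeks = May 13, 1997.
Principal photography wraps: Feb 10, 1997.
The editor's assembly is delivered: Feb 10, 1997 + 12 days = Feb 22, 1997.
The sound mix is finished: Feb 22, 1997 + 32 days = Mar 26, 1997.
Color grading is complete: Mar 26, 1997 + 5 weeks = Apr 30, 1997.
Both prerequisites met — the DCP is delivered (May 13, 1997), color grading is complete (Apr 30, 1997); the later is May 13, 1997.
The premiere takes place: May 13, 1997 + 11 days = May 24, 1997.

Saturday, May 24, 1997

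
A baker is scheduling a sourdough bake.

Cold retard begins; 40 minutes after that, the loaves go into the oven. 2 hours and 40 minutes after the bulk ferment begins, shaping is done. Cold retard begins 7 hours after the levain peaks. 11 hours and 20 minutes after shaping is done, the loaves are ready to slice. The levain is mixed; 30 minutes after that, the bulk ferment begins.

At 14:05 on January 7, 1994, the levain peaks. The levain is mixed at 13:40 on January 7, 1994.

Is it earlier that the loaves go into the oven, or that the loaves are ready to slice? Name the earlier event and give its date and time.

The loaves go into the oven — 21:45 on January 7, 1994

The levain peaks: 14:05 Jan 7, 1994.
Cold retard begins: 14:05 Jan 7, 1994 + 7h = 21:05 Jan 7, 1994.
The loaves go into the oven: 21:05 Jan 7, 1994 + 40m = 21:45 Jan 7, 1994.
The levain is mixed: 13:40 Jan 7, 1994.
The bulk ferment begins: 13:40 Jan 7, 1994 + 30m = 14:10 Jan 7, 1994.
Shaping is done: 14:10 Jan 7, 1994 + 2h40m = 16:50 Jan 7, 1994.
The loaves are ready to slice: 16:50 Jan 7, 1994 + 11h20m = 04:10 Jan 8, 1994.
Comparing: the loaves go into the oven at 21:45 Jan 7, 1994 vs the loaves are ready to slice at 04:10 Jan 8, 1994. Earlier: the loaves go into the oven.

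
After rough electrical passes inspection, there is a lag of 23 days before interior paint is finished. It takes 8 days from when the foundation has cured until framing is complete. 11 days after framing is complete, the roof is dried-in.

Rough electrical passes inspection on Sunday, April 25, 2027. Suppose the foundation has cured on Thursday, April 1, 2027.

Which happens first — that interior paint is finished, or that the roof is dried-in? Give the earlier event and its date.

The roof is dried-in — Tuesday, April 20, 2027

Rough electrical passes inspection: Apr 25, 2027.
Interior paint is finished: Apr 25, 2027 + 23 days = May 18, 2027.
The foundation has cured: Apr 1, 2027.
Framing is complete: Apr 1, 2027 + 8 days = Apr 9, 2027.
The roof is dried-in: Apr 9, 2027 + 11 days = Apr 20, 2027.
Comparing: interior paint is finished on May 18, 2027 vs the roof is dried-in on Apr 20, 2027. Earlier: the roof is dried-in.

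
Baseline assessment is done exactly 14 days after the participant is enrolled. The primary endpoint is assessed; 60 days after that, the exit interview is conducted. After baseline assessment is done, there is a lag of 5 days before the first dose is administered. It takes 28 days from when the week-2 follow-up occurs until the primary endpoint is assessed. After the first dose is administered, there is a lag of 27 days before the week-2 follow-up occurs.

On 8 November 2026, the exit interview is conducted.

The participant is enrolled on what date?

The exit interview is conducted: Nov 8, 2026.
The primary endpoint is assessed: Nov 8, 2026 − 60 days = Sep 9, 2026.
The week-2 follow-up occurs: Sep 9, 2026 − 28 days = Aug 12, 2026.
The first dose is administered: Aug 12, 2026 − 27 days = Jul 16, 2026.
Baseline assessment is done: Jul 16, 2026 − 5 days = Jul 11, 2026.
The participant is enrolled: Jul 11, 2026 − 14 days = Jun 27, 2026.

27 June 2026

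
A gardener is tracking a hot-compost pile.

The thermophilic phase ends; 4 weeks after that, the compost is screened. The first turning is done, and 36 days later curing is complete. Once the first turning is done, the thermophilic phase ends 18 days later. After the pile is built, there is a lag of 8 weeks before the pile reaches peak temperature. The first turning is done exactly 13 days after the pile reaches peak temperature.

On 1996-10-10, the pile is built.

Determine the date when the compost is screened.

The pile is built: Oct 10, 1996.
The pile reaches peak temperature: Oct 10, 1996 + 8 weeks = Dec 5, 1996.
The first turning is done: Dec 5, 1996 + 13 days = Dec 18, 1996.
The thermophilic phase ends: Dec 18, 1996 + 18 days = Jan 5, 1997.
The compost is screened: Jan 5, 1997 + 4 weeks = Feb 2, 1997.

1997-02-02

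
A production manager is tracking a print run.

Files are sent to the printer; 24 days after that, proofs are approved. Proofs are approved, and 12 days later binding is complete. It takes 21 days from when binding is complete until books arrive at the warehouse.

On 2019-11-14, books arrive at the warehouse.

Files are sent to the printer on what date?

2019-09-18

Books arrive at the warehouse: Nov 14, 2019.
Binding is complete: Nov 14, 2019 − 21 days = Oct 24, 2019.
Proofs are approved: Oct 24, 2019 − 12 days = Oct 12, 2019.
Files are sent to the printer: Oct 12, 2019 − 24 days = Sep 18, 2019.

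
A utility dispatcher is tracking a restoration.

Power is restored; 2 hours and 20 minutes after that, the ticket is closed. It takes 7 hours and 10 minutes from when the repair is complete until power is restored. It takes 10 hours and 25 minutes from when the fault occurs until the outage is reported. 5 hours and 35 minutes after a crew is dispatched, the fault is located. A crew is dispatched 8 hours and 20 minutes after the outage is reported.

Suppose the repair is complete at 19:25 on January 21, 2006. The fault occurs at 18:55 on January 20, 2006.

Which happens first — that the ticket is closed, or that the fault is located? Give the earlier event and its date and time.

The repair is complete: 19:25 Jan 21, 2006.
Power is restored: 19:25 Jan 21, 2006 + 7h10m = 02:35 Jan 22, 2006.
The ticket is closed: 02:35 Jan 22, 2006 + 2h20m = 04:55 Jan 22, 2006.
The fault occurs: 18:55 Jan 20, 2006.
The outage is reported: 18:55 Jan 20, 2006 + 10h25m = 05:20 Jan 21, 2006.
A crew is dispatched: 05:20 Jan 21, 2006 + 8h20m = 13:40 Jan 21, 2006.
The fault is located: 13:40 Jan 21, 2006 + 5h35m = 19:15 Jan 21, 2006.
Comparing: the ticket is closed at 04:55 Jan 22, 2006 vs the fault is located at 19:15 Jan 21, 2006. Earlier: the fault is located.

The fault is located — 19:15 on January 21, 2006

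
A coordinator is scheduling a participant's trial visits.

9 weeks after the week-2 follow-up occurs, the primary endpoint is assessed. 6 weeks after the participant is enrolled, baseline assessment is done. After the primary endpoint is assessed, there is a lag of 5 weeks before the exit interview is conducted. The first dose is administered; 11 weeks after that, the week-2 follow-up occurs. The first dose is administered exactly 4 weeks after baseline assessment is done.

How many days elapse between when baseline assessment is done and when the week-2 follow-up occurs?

Causal path: baseline assessment is done → the first dose is administered → the week-2 follow-up occurs.
Total delay along the path: 4 + 11 weeks = 15 weeks = 105 days.

105 days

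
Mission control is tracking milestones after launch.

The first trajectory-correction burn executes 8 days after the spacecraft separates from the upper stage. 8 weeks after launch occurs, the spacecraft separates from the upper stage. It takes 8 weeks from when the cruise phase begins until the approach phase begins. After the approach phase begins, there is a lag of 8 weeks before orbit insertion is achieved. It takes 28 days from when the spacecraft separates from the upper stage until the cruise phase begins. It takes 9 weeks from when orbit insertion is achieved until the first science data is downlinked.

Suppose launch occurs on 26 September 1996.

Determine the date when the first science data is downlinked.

Launch occurs: Sep 26, 1996.
The spacecraft separates from the upper stage: Sep 26, 1996 + 8 weeks = Nov 21, 1996.
The cruise phase begins: Nov 21, 1996 + 28 days = Dec 19, 1996.
The approach phase begins: Dec 19, 1996 + 8 weeks = Feb 13, 1997.
Orbit insertion is achieved: Feb 13, 1997 + 8 weeks = Apr 10, 1997.
The first science data is downlinked: Apr 10, 1997 + 9 weeks = Jun 12, 1997.

12 June 1997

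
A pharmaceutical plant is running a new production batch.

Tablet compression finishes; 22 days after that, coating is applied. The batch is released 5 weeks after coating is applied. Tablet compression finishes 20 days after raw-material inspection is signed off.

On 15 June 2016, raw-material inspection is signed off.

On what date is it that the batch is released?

Raw-material inspection is signed off: Jun 15, 2016.
Tablet compression finishes: Jun 15, 2016 + 20 days = Jul 5, 2016.
Coating is applied: Jul 5, 2016 + 22 days = Jul 27, 2016.
The batch is released: Jul 27, 2016 + 5 weeks = Aug 31, 2016.

31 August 2016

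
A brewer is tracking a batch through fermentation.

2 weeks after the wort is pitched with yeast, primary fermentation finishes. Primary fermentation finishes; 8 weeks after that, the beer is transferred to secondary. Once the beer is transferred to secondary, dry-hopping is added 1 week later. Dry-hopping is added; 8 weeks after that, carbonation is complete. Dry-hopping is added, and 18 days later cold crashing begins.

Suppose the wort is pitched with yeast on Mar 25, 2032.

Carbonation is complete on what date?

The wort is pitched with yeast: Mar 25, 2032.
Primary fermentation finishes: Mar 25, 2032 + 2 weeks = Apr 8, 2032.
The beer is transferred to secondary: Apr 8, 2032 + 8 weeks = Jun 3, 2032.
Dry-hopping is added: Jun 3, 2032 + 1 week = Jun 10, 2032.
Carbonation is complete: Jun 10, 2032 + 8 weeks = Aug 5, 2032.

Aug 5, 2032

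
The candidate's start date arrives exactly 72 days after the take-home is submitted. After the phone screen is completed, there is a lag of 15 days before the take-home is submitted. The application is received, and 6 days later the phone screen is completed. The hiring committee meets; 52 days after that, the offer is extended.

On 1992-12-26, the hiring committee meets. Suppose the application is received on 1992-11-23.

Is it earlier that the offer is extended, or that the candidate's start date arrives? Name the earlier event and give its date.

The hiring committee meets: Dec 26, 1992.
The offer is extended: Dec 26, 1992 + 52 days = Feb 16, 1993.
The application is received: Nov 23, 1992.
The phone screen is completed: Nov 23, 1992 + 6 days = Nov 29, 1992.
The take-home is submitted: Nov 29, 1992 + 15 days = Dec 14, 1992.
The candidate's start date arrives: Dec 14, 1992 + 72 days = Feb 24, 1993.
Comparing: the offer is extended on Feb 16, 1993 vs the candidate's start date arrives on Feb 24, 1993. Earlier: the offer is extended.

The offer is extended — 1993-02-16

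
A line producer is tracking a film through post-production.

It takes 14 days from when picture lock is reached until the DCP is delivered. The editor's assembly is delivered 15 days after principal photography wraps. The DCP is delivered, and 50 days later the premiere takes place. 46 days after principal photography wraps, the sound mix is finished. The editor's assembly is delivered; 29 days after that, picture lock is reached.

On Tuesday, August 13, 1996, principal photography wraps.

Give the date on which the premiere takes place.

Friday, November 29, 1996

Principal photography wraps: Aug 13, 1996.
The editor's assembly is delivered: Aug 13, 1996 + 15 days = Aug 28, 1996.
Picture lock is reached: Aug 28, 1996 + 29 days = Sep 26, 1996.
The DCP is delivered: Sep 26, 1996 + 14 days = Oct 10, 1996.
The premiere takes place: Oct 10, 1996 + 50 days = Nov 29, 1996.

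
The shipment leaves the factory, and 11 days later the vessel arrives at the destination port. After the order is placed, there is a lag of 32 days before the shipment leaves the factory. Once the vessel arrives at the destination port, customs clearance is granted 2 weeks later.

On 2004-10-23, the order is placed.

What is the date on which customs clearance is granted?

2004-12-19

The order is placed: Oct 23, 2004.
The shipment leaves the factory: Oct 23, 2004 + 32 days = Nov 24, 2004.
The vessel arrives at the destination port: Nov 24, 2004 + 11 days = Dec 5, 2004.
Customs clearance is granted: Dec 5, 2004 + 2 weeks = Dec 19, 2004.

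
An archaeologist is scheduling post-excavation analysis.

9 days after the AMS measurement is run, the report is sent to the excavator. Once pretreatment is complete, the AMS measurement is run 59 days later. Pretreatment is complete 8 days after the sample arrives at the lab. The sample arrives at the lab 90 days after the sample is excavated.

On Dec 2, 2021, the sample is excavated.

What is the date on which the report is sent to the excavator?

The sample is excavated: Dec 2, 2021.
The sample arrives at the lab: Dec 2, 2021 + 90 days = Mar 2, 2022.
Pretreatment is complete: Mar 2, 2022 + 8 days = Mar 10, 2022.
The AMS measurement is run: Mar 10, 2022 + 59 days = May 8, 2022.
The report is sent to the excavator: May 8, 2022 + 9 days = May 17, 2022.

May 17, 2022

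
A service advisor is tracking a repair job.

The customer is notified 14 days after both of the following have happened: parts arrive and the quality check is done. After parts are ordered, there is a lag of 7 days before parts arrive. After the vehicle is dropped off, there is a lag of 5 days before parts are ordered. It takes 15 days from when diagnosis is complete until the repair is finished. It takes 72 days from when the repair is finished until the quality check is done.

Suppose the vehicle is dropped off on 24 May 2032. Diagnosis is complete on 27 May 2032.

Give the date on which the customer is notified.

5 September 2032

The vehicle is dropped off: May 24, 2032.
Parts are ordered: May 24, 2032 + 5 days = May 29, 2032.
Parts arrive: May 29, 2032 + 7 days = Jun 5, 2032.
Diagnosis is complete: May 27, 2032.
The repair is finished: May 27, 2032 + 15 days = Jun 11, 2032.
The quality check is done: Jun 11, 2032 + 72 days = Aug 22, 2032.
Both prerequisites met — parts arrive (Jun 5, 2032), the quality check is done (Aug 22, 2032); the later is Aug 22, 2032.
The customer is notified: Aug 22, 2032 + 14 days = Sep 5, 2032.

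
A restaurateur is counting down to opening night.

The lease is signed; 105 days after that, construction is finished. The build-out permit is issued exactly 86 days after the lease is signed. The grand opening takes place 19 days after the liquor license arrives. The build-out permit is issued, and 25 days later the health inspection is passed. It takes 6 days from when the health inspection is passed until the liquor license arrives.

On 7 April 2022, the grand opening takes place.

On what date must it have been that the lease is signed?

22 November 2021

The grand opening takes place: Apr 7, 2022.
The liquor license arrives: Apr 7, 2022 − 19 days = Mar 19, 2022.
The health inspection is passed: Mar 19, 2022 − 6 days = Mar 13, 2022.
The build-out permit is issued: Mar 13, 2022 − 25 days = Feb 16, 2022.
The lease is signed: Feb 16, 2022 − 86 days = Nov 22, 2021.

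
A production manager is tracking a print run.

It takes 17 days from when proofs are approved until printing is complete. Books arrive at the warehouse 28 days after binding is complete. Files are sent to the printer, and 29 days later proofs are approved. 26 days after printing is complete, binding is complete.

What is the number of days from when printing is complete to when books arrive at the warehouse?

54 days

Causal path: printing is complete → binding is complete → books arrive at the warehouse.
Total delay along the path: 26 + 28 = 54 days.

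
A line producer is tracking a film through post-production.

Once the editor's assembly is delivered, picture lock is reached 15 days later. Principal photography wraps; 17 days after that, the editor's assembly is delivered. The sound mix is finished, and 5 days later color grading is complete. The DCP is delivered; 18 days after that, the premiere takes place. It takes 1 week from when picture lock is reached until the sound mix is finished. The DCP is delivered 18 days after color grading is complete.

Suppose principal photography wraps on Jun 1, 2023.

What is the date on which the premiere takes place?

Principal photography wraps: Jun 1, 2023.
The editor's assembly is delivered: Jun 1, 2023 + 17 days = Jun 18, 2023.
Picture lock is reached: Jun 18, 2023 + 15 days = Jul 3, 2023.
The sound mix is finished: Jul 3, 2023 + 1 week = Jul 10, 2023.
Color grading is complete: Jul 10, 2023 + 5 days = Jul 15, 2023.
The DCP is delivered: Jul 15, 2023 + 18 days = Aug 2, 2023.
The premiere takes place: Aug 2, 2023 + 18 days = Aug 20, 2023.

Aug 20, 2023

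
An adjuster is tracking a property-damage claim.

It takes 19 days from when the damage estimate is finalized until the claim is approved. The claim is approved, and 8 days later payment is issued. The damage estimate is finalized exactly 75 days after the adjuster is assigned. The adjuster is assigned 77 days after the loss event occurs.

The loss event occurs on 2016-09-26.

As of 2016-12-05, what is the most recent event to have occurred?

The loss event occurs

The loss event occurs: Sep 26, 2016.
The adjuster is assigned: Sep 26, 2016 + 77 days = Dec 12, 2016.
The damage estimate is finalized: Dec 12, 2016 + 75 days = Feb 25, 2017.
The claim is approved: Feb 25, 2017 + 19 days = Mar 16, 2017.
Payment is issued: Mar 16, 2017 + 8 days = Mar 24, 2017.
Dec 5, 2016 falls between when the loss event occurs (Sep 26, 2016) and when the adjuster is assigned (Dec 12, 2016).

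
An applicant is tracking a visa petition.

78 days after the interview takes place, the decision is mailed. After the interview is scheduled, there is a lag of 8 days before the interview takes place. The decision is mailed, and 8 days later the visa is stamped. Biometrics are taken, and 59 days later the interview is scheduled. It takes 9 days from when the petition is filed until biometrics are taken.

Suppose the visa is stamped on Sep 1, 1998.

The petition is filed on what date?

The visa is stamped: Sep 1, 1998.
The decision is mailed: Sep 1, 1998 − 8 days = Aug 24, 1998.
The interview takes place: Aug 24, 1998 − 78 days = Jun 7, 1998.
The interview is scheduled: Jun 7, 1998 − 8 days = May 30, 1998.
Biometrics are taken: May 30, 1998 − 59 days = Apr 1, 1998.
The petition is filed: Apr 1, 1998 − 9 days = Mar 23, 1998.

Mar 23, 1998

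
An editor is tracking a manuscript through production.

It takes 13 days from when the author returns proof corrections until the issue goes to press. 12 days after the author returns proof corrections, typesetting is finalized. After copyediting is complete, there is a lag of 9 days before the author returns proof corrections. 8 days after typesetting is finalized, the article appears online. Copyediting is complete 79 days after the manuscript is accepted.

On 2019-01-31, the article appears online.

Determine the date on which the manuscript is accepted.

The article appears online: Jan 31, 2019.
Typesetting is finalized: Jan 31, 2019 − 8 days = Jan 23, 2019.
The author returns proof corrections: Jan 23, 2019 − 12 days = Jan 11, 2019.
Copyediting is complete: Jan 11, 2019 − 9 days = Jan 2, 2019.
The manuscript is accepted: Jan 2, 2019 − 79 days = Oct 15, 2018.

2018-10-15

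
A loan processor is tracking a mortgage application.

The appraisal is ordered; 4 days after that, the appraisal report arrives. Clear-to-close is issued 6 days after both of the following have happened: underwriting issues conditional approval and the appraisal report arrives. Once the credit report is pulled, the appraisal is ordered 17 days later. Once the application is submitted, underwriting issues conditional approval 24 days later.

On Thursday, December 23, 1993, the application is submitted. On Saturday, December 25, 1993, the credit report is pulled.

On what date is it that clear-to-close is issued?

Saturday, January 22, 1994

The application is submitted: Dec 23, 1993.
Underwriting issues conditional approval: Dec 23, 1993 + 24 days = Jan 16, 1994.
The credit report is pulled: Dec 25, 1993.
The appraisal is ordered: Dec 25, 1993 + 17 days = Jan 11, 1994.
The appraisal report arrives: Jan 11, 1994 + 4 days = Jan 15, 1994.
Both prerequisites met — underwriting issues conditional approval (Jan 16, 1994), the appraisal report arrives (Jan 15, 1994); the later is Jan 16, 1994.
Clear-to-close is issued: Jan 16, 1994 + 6 days = Jan 22, 1994.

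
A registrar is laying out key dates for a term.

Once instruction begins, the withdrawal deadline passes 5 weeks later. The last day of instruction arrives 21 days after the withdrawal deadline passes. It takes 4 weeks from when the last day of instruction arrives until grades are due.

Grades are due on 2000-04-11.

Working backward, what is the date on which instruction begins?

2000-01-18

Grades are due: Apr 11, 2000.
The last day of instruction arrives: Apr 11, 2000 − 4 weeks = Mar 14, 2000.
The withdrawal deadline passes: Mar 14, 2000 − 21 days = Feb 22, 2000.
Instruction begins: Feb 22, 2000 − 5 weeks = Jan 18, 2000.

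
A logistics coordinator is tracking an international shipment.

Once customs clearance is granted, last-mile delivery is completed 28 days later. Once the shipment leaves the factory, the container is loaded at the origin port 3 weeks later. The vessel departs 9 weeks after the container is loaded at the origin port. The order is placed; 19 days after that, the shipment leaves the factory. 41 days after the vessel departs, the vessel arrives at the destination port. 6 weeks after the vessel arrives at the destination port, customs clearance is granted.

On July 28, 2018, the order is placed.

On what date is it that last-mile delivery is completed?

February 27, 2019

The order is placed: Jul 28, 2018.
The shipment leaves the factory: Jul 28, 2018 + 19 days = Aug 16, 2018.
The container is loaded at the origin port: Aug 16, 2018 + 3 weeks = Sep 6, 2018.
The vessel departs: Sep 6, 2018 + 9 weeks = Nov 8, 2018.
The vessel arrives at the destination port: Nov 8, 2018 + 41 days = Dec 19, 2018.
Customs clearance is granted: Dec 19, 2018 + 6 weeks = Jan 30, 2019.
Last-mile delivery is completed: Jan 30, 2019 + 28 days = Feb 27, 2019.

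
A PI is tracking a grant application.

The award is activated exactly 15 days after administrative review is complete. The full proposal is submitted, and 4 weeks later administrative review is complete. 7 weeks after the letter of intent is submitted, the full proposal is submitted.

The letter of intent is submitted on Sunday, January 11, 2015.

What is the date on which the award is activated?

The letter of intent is submitted: Jan 11, 2015.
The full proposal is submitted: Jan 11, 2015 + 7 weeks = Mar 1, 2015.
Administrative review is complete: Mar 1, 2015 + 4 weeks = Mar 29, 2015.
The award is activated: Mar 29, 2015 + 15 days = Apr 13, 2015.

Monday, April 13, 2015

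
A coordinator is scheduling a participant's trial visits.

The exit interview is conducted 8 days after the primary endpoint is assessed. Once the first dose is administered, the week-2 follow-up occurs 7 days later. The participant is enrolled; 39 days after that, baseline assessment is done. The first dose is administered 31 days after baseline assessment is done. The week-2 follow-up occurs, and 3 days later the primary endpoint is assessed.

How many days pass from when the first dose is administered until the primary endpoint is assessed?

Causal path: the first dose is administered → the week-2 follow-up occurs → the primary endpoint is assessed.
Total delay along the path: 7 + 3 = 10 days.

10 days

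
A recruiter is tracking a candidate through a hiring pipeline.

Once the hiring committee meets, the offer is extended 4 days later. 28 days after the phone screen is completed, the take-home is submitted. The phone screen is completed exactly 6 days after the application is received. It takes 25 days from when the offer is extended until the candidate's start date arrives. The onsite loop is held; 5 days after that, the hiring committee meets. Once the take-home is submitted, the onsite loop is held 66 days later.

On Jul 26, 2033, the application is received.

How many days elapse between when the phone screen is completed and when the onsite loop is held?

Causal path: the phone screen is completed → the take-home is submitted → the onsite loop is held.
Total delay along the path: 28 + 66 = 94 days.

94 days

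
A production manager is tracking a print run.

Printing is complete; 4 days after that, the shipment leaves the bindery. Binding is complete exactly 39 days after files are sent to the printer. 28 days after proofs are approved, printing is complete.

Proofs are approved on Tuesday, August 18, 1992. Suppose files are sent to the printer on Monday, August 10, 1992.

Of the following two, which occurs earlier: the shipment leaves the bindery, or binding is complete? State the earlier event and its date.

Proofs are approved: Aug 18, 1992.
Printing is complete: Aug 18, 1992 + 28 days = Sep 15, 1992.
The shipment leaves the bindery: Sep 15, 1992 + 4 days = Sep 19, 1992.
Files are sent to the printer: Aug 10, 1992.
Binding is complete: Aug 10, 1992 + 39 days = Sep 18, 1992.
Comparing: the shipment leaves the bindery on Sep 19, 1992 vs binding is complete on Sep 18, 1992. Earlier: binding is complete.

Binding is complete — Friday, September 18, 1992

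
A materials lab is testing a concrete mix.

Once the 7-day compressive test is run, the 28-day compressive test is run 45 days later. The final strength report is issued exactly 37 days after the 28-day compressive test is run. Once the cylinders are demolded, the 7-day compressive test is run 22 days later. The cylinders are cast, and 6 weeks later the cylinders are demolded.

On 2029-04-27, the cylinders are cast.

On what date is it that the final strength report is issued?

2029-09-20

The cylinders are cast: Apr 27, 2029.
The cylinders are demolded: Apr 27, 2029 + 6 weeks = Jun 8, 2029.
The 7-day compressive test is run: Jun 8, 2029 + 22 days = Jun 30, 2029.
The 28-day compressive test is run: Jun 30, 2029 + 45 days = Aug 14, 2029.
The final strength report is issued: Aug 14, 2029 + 37 days = Sep 20, 2029.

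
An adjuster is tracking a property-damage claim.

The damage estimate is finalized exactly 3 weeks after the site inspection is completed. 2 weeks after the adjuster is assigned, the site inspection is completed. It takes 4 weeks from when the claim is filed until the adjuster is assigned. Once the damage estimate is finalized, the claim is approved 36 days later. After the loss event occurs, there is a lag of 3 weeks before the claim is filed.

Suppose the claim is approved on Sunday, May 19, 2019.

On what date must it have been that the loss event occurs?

The claim is approved: May 19, 2019.
The damage estimate is finalized: May 19, 2019 − 36 days = Apr 13, 2019.
The site inspection is completed: Apr 13, 2019 − 3 weeks = Mar 23, 2019.
The adjuster is assigned: Mar 23, 2019 − 2 weeks = Mar 9, 2019.
The claim is filed: Mar 9, 2019 − 4 weeks = Feb 9, 2019.
The loss event occurs: Feb 9, 2019 − 3 weeks = Jan 19, 2019.

Saturday, January 19, 2019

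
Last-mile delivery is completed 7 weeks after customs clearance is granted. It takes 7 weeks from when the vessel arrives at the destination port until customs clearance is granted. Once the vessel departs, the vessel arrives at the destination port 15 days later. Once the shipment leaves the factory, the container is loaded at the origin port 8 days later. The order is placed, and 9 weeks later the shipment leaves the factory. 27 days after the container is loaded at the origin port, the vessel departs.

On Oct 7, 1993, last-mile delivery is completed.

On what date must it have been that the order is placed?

Mar 10, 1993

Last-mile delivery is completed: Oct 7, 1993.
Customs clearance is granted: Oct 7, 1993 − 7 weeks = Aug 19, 1993.
The vessel arrives at the destination port: Aug 19, 1993 − 7 weeks = Jul 1, 1993.
The vessel departs: Jul 1, 1993 − 15 days = Jun 16, 1993.
The container is loaded at the origin port: Jun 16, 1993 − 27 days = May 20, 1993.
The shipment leaves the factory: May 20, 1993 − 8 days = May 12, 1993.
The order is placed: May 12, 1993 − 9 weeks = Mar 10, 1993.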